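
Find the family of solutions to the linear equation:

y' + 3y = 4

Using integrating factor method:

General solution: y = 4/3 + Ce^(-3x)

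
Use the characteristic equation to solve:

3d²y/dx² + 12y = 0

Characteristic equation: 3r² + 12 = 0
Divide by 3: r² + 4 = 0
Roots: r = ±2i (complex conjugates)
General solution: y = C₁cos(2x) + C₂sin(2x)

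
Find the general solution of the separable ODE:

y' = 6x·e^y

Separating variables and integrating:
-e^(-y) = 3x² + C

General solution: y = -ln(C - 3x²)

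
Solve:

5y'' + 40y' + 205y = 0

Characteristic equation: 5r² + 40r + 205 = 0
Divide by 5: r² + 8r + 41 = 0
Roots: r = -4 ± 5i (complex conjugates)
General solution: y = e^(-4x)(C₁cos(5x) + C₂sin(5x))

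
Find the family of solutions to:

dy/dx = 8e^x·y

Separating variables and integrating:
ln|y| = 8e^x + C

General solution: y = Ce^(8e^x)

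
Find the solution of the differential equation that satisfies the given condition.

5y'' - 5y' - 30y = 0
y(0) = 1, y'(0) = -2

General solution: y = C₁e^(3x) + C₂e^(-2x)
Applying ICs: C₁ = 0, C₂ = 1
Particular solution: y = e^(-2x)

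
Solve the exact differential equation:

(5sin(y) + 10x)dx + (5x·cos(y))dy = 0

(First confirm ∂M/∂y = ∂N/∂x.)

Verify exactness: ∂M/∂y = ∂N/∂x ✓
Find F(x,y) such that ∂F/∂x = M, ∂F/∂y = N
Solution: 5x·sin(y) + 5x² = C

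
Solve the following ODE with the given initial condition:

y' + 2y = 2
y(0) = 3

General solution: y = 1 + Ce^(-2x)
Applying y(0) = 3: C = 3 - 1 = 2
Particular solution: y = 1 + 2e^(-2x)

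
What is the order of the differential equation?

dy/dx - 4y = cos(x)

The order is 1 (highest derivative is of order 1).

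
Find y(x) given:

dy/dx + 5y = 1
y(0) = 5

General solution: y = 1/5 + Ce^(-5x)
Applying y(0) = 5: C = 5 - 1/5 = 24/5
Particular solution: y = 1/5 + (24/5)e^(-5x)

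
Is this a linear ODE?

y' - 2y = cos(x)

Yes. Linear (y and its derivatives appear to the first power only, no products of y terms)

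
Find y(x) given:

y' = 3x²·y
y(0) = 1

General solution: y = Ce^(x³)
Applying IC y(0) = 1:
Particular solution: y = e^(x³)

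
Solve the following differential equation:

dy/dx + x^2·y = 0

Using integrating factor method:

General solution: y = Ce^(-x^3/3)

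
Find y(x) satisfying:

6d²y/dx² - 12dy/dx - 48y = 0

Characteristic equation: 6r² - 12r - 48 = 0
Divide by 6: r² - 2r - 8 = 0
Roots: r = 4, -2 (distinct real)
General solution: y = C₁e^(4x) + C₂e^(-2x)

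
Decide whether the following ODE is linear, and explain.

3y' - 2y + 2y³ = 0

Nonlinear (y³ term)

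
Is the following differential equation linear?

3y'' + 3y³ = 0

No. Nonlinear (y³ term)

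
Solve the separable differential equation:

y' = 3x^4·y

Separating variables and integrating:
ln|y| = 3x^5/5 + C

General solution: y = Ce^(3x^5/5)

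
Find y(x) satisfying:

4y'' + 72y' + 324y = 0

Characteristic equation: 4r² + 72r + 324 = 0
Divide by 4: r² + 18r + 81 = 0
Factored: (r + 9)² = 0
Repeated root: r = -9
General solution: y = (C₁ + C₂x)e^(-9x)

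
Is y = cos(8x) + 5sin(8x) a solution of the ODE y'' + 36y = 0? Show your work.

Verification:
y'' = -64cos(8x) - 320sin(8x)
y'' + 36y ≠ 0 (frequency mismatch: got 64 instead of 36)

No, it is not a solution.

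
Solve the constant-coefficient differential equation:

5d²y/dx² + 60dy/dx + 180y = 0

Characteristic equation: 5r² + 60r + 180 = 0
Divide by 5: r² + 12r + 36 = 0
Factored: (r + 6)² = 0
Repeated root: r = -6
General solution: y = (C₁ + C₂x)e^(-6x)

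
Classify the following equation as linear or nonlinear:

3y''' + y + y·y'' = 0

Nonlinear (y·y'' term)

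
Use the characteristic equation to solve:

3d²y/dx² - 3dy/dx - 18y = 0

Characteristic equation: 3r² - 3r - 18 = 0
Divide by 3: r² - r - 6 = 0
Roots: r = 3, -2 (distinct real)
General solution: y = C₁e^(3x) + C₂e^(-2x)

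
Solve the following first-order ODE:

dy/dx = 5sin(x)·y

Separating variables and integrating:
ln|y| = -5cos(x) + C

General solution: y = Ce^(-5cos(x))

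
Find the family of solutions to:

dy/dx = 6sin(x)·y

Separating variables and integrating:
ln|y| = -6cos(x) + C

General solution: y = Ce^(-6cos(x))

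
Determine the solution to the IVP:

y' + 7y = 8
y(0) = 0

General solution: y = 8/7 + Ce^(-7x)
Applying y(0) = 0: C = 0 - 8/7 = -8/7
Particular solution: y = 8/7 - (8/7)e^(-7x)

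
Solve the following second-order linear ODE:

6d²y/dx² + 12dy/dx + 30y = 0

Characteristic equation: 6r² + 12r + 30 = 0
Divide by 6: r² + 2r + 5 = 0
Roots: r = -1 ± 2i (complex conjugates)
General solution: y = e^(-x)(C₁cos(2x) + C₂sin(2x))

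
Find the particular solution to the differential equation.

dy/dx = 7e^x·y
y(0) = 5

General solution: y = Ce^(7e^x)
Applying IC y(0) = 5:
Particular solution: y = 5e^(7(e^x - 1))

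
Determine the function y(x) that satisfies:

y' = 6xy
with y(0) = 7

General solution: y = Ce^(3x²)
Applying IC y(0) = 7:
Particular solution: y = 7e^(3x²)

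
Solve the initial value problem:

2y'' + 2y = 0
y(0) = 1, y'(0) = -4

General solution: y = C₁cos(x) + C₂sin(x)
Complex roots r = ±i
Applying ICs: C₁ = 1, C₂ = -4
Particular solution: y = cos(x) - 4sin(x)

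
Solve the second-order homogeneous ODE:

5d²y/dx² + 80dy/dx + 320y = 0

Characteristic equation: 5r² + 80r + 320 = 0
Divide by 5: r² + 16r + 64 = 0
Factored: (r + 8)² = 0
Repeated root: r = -8
General solution: y = (C₁ + C₂x)e^(-8x)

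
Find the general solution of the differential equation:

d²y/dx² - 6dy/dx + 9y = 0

Characteristic equation: r² - 6r + 9 = 0
Factored: (r - 3)² = 0
Repeated root: r = 3
General solution: y = (C₁ + C₂x)e^(3x)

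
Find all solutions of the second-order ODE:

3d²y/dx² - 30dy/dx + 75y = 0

Characteristic equation: 3r² - 30r + 75 = 0
Divide by 3: r² - 10r + 25 = 0
Factored: (r - 5)² = 0
Repeated root: r = 5
General solution: y = (C₁ + C₂x)e^(5x)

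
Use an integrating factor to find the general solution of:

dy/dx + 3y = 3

Using integrating factor method:

General solution: y = 1 + Ce^(-3x)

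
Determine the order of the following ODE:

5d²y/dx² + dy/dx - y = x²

The order is 2 (highest derivative is of order 2).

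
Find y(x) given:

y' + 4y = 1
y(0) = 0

General solution: y = 1/4 + Ce^(-4x)
Applying y(0) = 0: C = 0 - 1/4 = -1/4
Particular solution: y = 1/4 - (1/4)e^(-4x)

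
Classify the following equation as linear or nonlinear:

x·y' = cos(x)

Linear (y and its derivatives appear to the first power only, no products of y terms)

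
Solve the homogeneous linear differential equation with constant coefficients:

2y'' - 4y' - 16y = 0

Characteristic equation: 2r² - 4r - 16 = 0
Divide by 2: r² - 2r - 8 = 0
Roots: r = 4, -2 (distinct real)
General solution: y = C₁e^(4x) + C₂e^(-2x)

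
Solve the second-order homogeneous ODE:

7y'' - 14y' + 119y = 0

Characteristic equation: 7r² - 14r + 119 = 0
Divide by 7: r² - 2r + 17 = 0
Roots: r = 1 ± 4i (complex conjugates)
General solution: y = e^x(C₁cos(4x) + C₂sin(4x))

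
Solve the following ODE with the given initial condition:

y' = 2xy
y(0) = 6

General solution: y = Ce^(x²)
Applying IC y(0) = 6:
Particular solution: y = 6e^(x²)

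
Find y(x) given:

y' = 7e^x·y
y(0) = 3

General solution: y = Ce^(7e^x)
Applying IC y(0) = 3:
Particular solution: y = 3e^(7(e^x - 1))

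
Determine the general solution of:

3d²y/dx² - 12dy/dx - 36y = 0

Characteristic equation: 3r² - 12r - 36 = 0
Divide by 3: r² - 4r - 12 = 0
Roots: r = 6, -2 (distinct real)
General solution: y = C₁e^(6x) + C₂e^(-2x)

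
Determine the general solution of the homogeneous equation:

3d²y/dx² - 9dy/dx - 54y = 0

Characteristic equation: 3r² - 9r - 54 = 0
Divide by 3: r² - 3r - 18 = 0
Roots: r = 6, -3 (distinct real)
General solution: y = C₁e^(6x) + C₂e^(-3x)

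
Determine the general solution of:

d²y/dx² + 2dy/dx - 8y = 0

Characteristic equation: r² + 2r - 8 = 0
Roots: r = 2, -4 (distinct real)
General solution: y = C₁e^(2x) + C₂e^(-4x)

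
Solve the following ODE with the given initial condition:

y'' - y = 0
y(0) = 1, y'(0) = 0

General solution: y = C₁e^x + C₂e^(-x)
Applying ICs: C₁ = 1/2, C₂ = 1/2
Particular solution: y = (1/2)e^x + (1/2)e^(-x)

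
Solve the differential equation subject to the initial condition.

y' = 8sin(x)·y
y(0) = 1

General solution: y = Ce^(-8cos(x))
Applying IC y(0) = 1:
Particular solution: y = e^(8(1-cos(x)))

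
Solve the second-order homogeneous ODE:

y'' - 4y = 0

Characteristic equation: r² - 4 = 0
Roots: r = 2, -2 (distinct real)
General solution: y = C₁e^(2x) + C₂e^(-2x)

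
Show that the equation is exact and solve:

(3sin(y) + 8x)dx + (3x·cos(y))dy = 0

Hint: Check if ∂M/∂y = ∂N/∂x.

Verify exactness: ∂M/∂y = ∂N/∂x ✓
Find F(x,y) such that ∂F/∂x = M, ∂F/∂y = N
Solution: 3x·sin(y) + 4x² = C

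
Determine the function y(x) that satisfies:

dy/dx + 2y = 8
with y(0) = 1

General solution: y = 4 + Ce^(-2x)
Applying y(0) = 1: C = 1 - 4 = -3
Particular solution: y = 4 - 3e^(-2x)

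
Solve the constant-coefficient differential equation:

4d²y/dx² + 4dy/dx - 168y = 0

Characteristic equation: 4r² + 4r - 168 = 0
Divide by 4: r² + r - 42 = 0
Roots: r = 6, -7 (distinct real)
General solution: y = C₁e^(6x) + C₂e^(-7x)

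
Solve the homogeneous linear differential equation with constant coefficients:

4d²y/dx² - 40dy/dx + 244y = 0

Characteristic equation: 4r² - 40r + 244 = 0
Divide by 4: r² - 10r + 61 = 0
Roots: r = 5 ± 6i (complex conjugates)
General solution: y = e^(5x)(C₁cos(6x) + C₂sin(6x))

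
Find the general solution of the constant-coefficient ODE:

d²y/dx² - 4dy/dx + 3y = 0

Characteristic equation: r² - 4r + 3 = 0
Roots: r = 3, 1 (distinct real)
General solution: y = C₁e^(3x) + C₂e^x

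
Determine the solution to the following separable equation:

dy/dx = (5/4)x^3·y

Separating variables and integrating:
ln|y| = 5x^4/16 + C

General solution: y = Ce^(5x^4/16)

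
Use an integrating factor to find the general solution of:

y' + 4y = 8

Using integrating factor method:

General solution: y = 2 + Ce^(-4x)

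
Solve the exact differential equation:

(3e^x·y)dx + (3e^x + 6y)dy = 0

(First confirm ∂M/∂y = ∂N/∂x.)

Verify exactness: ∂M/∂y = ∂N/∂x ✓
Find F(x,y) such that ∂F/∂x = M, ∂F/∂y = N
Solution: 3e^x·y + 3y² = C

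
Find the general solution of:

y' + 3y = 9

Using integrating factor method:

General solution: y = 3 + Ce^(-3x)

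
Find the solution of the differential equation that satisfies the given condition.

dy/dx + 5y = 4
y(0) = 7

General solution: y = 4/5 + Ce^(-5x)
Applying y(0) = 7: C = 7 - 4/5 = 31/5
Particular solution: y = 4/5 + (31/5)e^(-5x)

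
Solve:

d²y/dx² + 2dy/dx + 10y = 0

Characteristic equation: r² + 2r + 10 = 0
Roots: r = -1 ± 3i (complex conjugates)
General solution: y = e^(-x)(C₁cos(3x) + C₂sin(3x))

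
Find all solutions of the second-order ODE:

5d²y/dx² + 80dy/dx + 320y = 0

Characteristic equation: 5r² + 80r + 320 = 0
Divide by 5: r² + 16r + 64 = 0
Factored: (r + 8)² = 0
Repeated root: r = -8
General solution: y = (C₁ + C₂x)e^(-8x)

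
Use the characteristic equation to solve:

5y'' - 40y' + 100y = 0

Characteristic equation: 5r² - 40r + 100 = 0
Divide by 5: r² - 8r + 20 = 0
Roots: r = 4 ± 2i (complex conjugates)
General solution: y = e^(4x)(C₁cos(2x) + C₂sin(2x))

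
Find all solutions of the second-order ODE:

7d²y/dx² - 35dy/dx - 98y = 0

Characteristic equation: 7r² - 35r - 98 = 0
Divide by 7: r² - 5r - 14 = 0
Roots: r = 7, -2 (distinct real)
General solution: y = C₁e^(7x) + C₂e^(-2x)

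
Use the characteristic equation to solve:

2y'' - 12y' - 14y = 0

Characteristic equation: 2r² - 12r - 14 = 0
Divide by 2: r² - 6r - 7 = 0
Roots: r = 7, -1 (distinct real)
General solution: y = C₁e^(7x) + C₂e^(-x)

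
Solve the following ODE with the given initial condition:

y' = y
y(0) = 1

General solution: y = Ce^x
Applying IC y(0) = 1:
Particular solution: y = e^x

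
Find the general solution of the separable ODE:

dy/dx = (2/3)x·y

Separating variables and integrating:
ln|y| = x^2/3 + C

General solution: y = Ce^(x^2/3)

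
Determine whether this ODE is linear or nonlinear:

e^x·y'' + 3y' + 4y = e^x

Linear (y and its derivatives appear to the first power only, no products of y terms)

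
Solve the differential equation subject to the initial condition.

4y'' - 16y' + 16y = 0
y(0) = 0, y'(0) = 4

General solution: y = (C₁ + C₂x)e^(2x)
Repeated root r = 2
Applying ICs: C₁ = 0, C₂ = 4
Particular solution: y = 4xe^(2x)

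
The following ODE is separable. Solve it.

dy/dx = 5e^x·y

Separating variables and integrating:
ln|y| = 5e^x + C

General solution: y = Ce^(5e^x)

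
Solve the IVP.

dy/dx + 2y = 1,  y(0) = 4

General solution: y = 1/2 + Ce^(-2x)
Applying y(0) = 4: C = 4 - 1/2 = 7/2
Particular solution: y = 1/2 + (7/2)e^(-2x)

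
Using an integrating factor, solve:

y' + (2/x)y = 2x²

Using integrating factor method:

General solution: y = (2/5)x^3 + Cx^(-2)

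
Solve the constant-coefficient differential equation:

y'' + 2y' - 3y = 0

Characteristic equation: r² + 2r - 3 = 0
Roots: r = 1, -3 (distinct real)
General solution: y = C₁e^x + C₂e^(-3x)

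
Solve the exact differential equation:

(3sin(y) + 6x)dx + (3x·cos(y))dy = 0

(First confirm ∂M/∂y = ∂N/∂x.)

Verify exactness: ∂M/∂y = ∂N/∂x ✓
Find F(x,y) such that ∂F/∂x = M, ∂F/∂y = N
Solution: 3x·sin(y) + 3x² = C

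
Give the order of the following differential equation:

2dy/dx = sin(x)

The order is 1 (highest derivative is of order 1).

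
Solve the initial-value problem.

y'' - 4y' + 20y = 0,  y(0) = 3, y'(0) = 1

General solution: y = e^(2x)(C₁cos(4x) + C₂sin(4x))
Complex roots r = 2 ± 4i
Applying ICs: C₁ = 3, C₂ = -5/4
Particular solution: y = e^(2x)(3cos(4x) - (5/4)sin(4x))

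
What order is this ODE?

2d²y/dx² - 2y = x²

The order is 2 (highest derivative is of order 2).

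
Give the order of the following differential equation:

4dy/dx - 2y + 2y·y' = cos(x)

The order is 1 (highest derivative is of order 1).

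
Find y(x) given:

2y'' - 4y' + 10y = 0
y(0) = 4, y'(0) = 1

General solution: y = e^x(C₁cos(2x) + C₂sin(2x))
Complex roots r = 1 ± 2i
Applying ICs: C₁ = 4, C₂ = -3/2
Particular solution: y = e^x(4cos(2x) - (3/2)sin(2x))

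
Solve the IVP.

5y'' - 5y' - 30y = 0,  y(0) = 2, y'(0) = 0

General solution: y = C₁e^(3x) + C₂e^(-2x)
Applying ICs: C₁ = 4/5, C₂ = 6/5
Particular solution: y = (4/5)e^(3x) + (6/5)e^(-2x)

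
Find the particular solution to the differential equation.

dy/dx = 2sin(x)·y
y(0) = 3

General solution: y = Ce^(-2cos(x))
Applying IC y(0) = 3:
Particular solution: y = 3e^(2(1-cos(x)))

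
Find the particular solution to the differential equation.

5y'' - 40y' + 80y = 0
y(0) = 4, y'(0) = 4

General solution: y = (C₁ + C₂x)e^(4x)
Repeated root r = 4
Applying ICs: C₁ = 4, C₂ = -12
Particular solution: y = (4 - 12x)e^(4x)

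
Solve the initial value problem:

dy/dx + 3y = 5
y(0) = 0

General solution: y = 5/3 + Ce^(-3x)
Applying y(0) = 0: C = 0 - 5/3 = -5/3
Particular solution: y = 5/3 - (5/3)e^(-3x)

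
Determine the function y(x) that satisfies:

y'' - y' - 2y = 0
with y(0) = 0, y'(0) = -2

General solution: y = C₁e^(2x) + C₂e^(-x)
Applying ICs: C₁ = -2/3, C₂ = 2/3
Particular solution: y = -(2/3)e^(2x) + (2/3)e^(-x)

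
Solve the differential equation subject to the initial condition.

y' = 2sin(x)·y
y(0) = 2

General solution: y = Ce^(-2cos(x))
Applying IC y(0) = 2:
Particular solution: y = 2e^(2(1-cos(x)))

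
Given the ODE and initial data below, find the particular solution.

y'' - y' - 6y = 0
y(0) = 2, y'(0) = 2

General solution: y = C₁e^(3x) + C₂e^(-2x)
Applying ICs: C₁ = 6/5, C₂ = 4/5
Particular solution: y = (6/5)e^(3x) + (4/5)e^(-2x)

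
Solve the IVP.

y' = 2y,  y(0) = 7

General solution: y = Ce^(2x)
Applying IC y(0) = 7:
Particular solution: y = 7e^(2x)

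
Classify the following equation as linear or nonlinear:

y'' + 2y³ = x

Nonlinear (y³ term)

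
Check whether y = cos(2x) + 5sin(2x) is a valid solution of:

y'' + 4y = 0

Verification:
y'' = -4cos(2x) - 20sin(2x)
y'' + 4y = 0 ✓

Yes, it is a solution.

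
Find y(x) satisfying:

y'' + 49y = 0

Characteristic equation: r² + 49 = 0
Roots: r = ±7i (complex conjugates)
General solution: y = C₁cos(7x) + C₂sin(7x)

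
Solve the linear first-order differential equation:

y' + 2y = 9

Using integrating factor method:

General solution: y = 9/2 + Ce^(-2x)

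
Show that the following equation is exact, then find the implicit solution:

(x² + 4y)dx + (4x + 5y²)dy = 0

Verify exactness: ∂M/∂y = ∂N/∂x ✓
Find F(x,y) such that ∂F/∂x = M, ∂F/∂y = N
Solution: x³/3 + 4xy + 5y³/3 = C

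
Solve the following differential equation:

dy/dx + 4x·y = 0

Using integrating factor method:

General solution: y = Ce^(-2x^2)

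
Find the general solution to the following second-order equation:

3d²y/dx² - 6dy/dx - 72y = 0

Characteristic equation: 3r² - 6r - 72 = 0
Divide by 3: r² - 2r - 24 = 0
Roots: r = 6, -4 (distinct real)
General solution: y = C₁e^(6x) + C₂e^(-4x)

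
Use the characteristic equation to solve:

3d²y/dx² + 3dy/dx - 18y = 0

Characteristic equation: 3r² + 3r - 18 = 0
Divide by 3: r² + r - 6 = 0
Roots: r = 2, -3 (distinct real)
General solution: y = C₁e^(2x) + C₂e^(-3x)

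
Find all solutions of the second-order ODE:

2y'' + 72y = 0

Characteristic equation: 2r² + 72 = 0
Divide by 2: r² + 36 = 0
Roots: r = ±6i (complex conjugates)
General solution: y = C₁cos(6x) + C₂sin(6x)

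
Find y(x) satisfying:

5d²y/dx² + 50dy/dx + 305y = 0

Characteristic equation: 5r² + 50r + 305 = 0
Divide by 5: r² + 10r + 61 = 0
Roots: r = -5 ± 6i (complex conjugates)
General solution: y = e^(-5x)(C₁cos(6x) + C₂sin(6x))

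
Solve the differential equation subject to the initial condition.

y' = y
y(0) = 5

General solution: y = Ce^x
Applying IC y(0) = 5:
Particular solution: y = 5e^x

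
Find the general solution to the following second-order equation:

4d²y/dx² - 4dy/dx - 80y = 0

Characteristic equation: 4r² - 4r - 80 = 0
Divide by 4: r² - r - 20 = 0
Roots: r = 5, -4 (distinct real)
General solution: y = C₁e^(5x) + C₂e^(-4x)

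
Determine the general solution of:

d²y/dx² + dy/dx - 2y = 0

Characteristic equation: r² + r - 2 = 0
Roots: r = 1, -2 (distinct real)
General solution: y = C₁e^x + C₂e^(-2x)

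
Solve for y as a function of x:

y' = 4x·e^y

Separating variables and integrating:
-e^(-y) = 2x² + C

General solution: y = -ln(C - 2x²)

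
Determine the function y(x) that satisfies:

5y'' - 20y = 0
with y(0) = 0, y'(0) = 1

General solution: y = C₁e^(2x) + C₂e^(-2x)
Applying ICs: C₁ = 1/4, C₂ = -1/4
Particular solution: y = (1/4)e^(2x) - (1/4)e^(-2x)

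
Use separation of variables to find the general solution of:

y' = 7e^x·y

Separating variables and integrating:
ln|y| = 7e^x + C

General solution: y = Ce^(7e^x)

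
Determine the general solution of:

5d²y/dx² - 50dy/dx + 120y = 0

Characteristic equation: 5r² - 50r + 120 = 0
Divide by 5: r² - 10r + 24 = 0
Roots: r = 4, 6 (distinct real)
General solution: y = C₁e^(4x) + C₂e^(6x)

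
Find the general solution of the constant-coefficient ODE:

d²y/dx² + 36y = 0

Characteristic equation: r² + 36 = 0
Roots: r = ±6i (complex conjugates)
General solution: y = C₁cos(6x) + C₂sin(6x)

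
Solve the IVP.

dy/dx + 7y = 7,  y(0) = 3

General solution: y = 1 + Ce^(-7x)
Applying y(0) = 3: C = 3 - 1 = 2
Particular solution: y = 1 + 2e^(-7x)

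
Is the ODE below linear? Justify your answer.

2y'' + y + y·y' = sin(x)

No. Nonlinear (product y·y')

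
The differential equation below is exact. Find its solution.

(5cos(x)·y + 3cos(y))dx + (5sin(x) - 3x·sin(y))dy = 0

Verify exactness: ∂M/∂y = ∂N/∂x ✓
Find F(x,y) such that ∂F/∂x = M, ∂F/∂y = N
Solution: 5sin(x)·y + 3x·cos(y) = C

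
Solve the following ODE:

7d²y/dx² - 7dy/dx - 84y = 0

Characteristic equation: 7r² - 7r - 84 = 0
Divide by 7: r² - r - 12 = 0
Roots: r = 4, -3 (distinct real)
General solution: y = C₁e^(4x) + C₂e^(-3x)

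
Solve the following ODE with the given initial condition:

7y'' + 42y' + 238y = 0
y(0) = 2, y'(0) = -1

General solution: y = e^(-3x)(C₁cos(5x) + C₂sin(5x))
Complex roots r = -3 ± 5i
Applying ICs: C₁ = 2, C₂ = 1
Particular solution: y = e^(-3x)(2cos(5x) + sin(5x))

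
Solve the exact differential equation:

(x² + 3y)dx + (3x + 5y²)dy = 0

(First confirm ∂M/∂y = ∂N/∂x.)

Verify exactness: ∂M/∂y = ∂N/∂x ✓
Find F(x,y) such that ∂F/∂x = M, ∂F/∂y = N
Solution: x³/3 + 3xy + 5y³/3 = C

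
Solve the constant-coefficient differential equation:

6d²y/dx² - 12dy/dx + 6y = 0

Characteristic equation: 6r² - 12r + 6 = 0
Divide by 6: r² - 2r + 1 = 0
Factored: (r - 1)² = 0
Repeated root: r = 1
General solution: y = (C₁ + C₂x)e^x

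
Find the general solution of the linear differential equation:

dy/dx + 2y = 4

Using integrating factor method:

General solution: y = 2 + Ce^(-2x)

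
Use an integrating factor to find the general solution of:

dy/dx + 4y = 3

Using integrating factor method:

General solution: y = 3/4 + Ce^(-4x)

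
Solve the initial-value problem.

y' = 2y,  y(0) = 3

General solution: y = Ce^(2x)
Applying IC y(0) = 3:
Particular solution: y = 3e^(2x)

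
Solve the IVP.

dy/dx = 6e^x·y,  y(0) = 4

General solution: y = Ce^(6e^x)
Applying IC y(0) = 4:
Particular solution: y = 4e^(6(e^x - 1))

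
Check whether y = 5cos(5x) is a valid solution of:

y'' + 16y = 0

Verification:
y'' = -125cos(5x)
y'' + 16y ≠ 0 (frequency mismatch: got 25 instead of 16)

No, it is not a solution.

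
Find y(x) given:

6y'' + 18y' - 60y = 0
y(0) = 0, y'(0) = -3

General solution: y = C₁e^(2x) + C₂e^(-5x)
Applying ICs: C₁ = -3/7, C₂ = 3/7
Particular solution: y = -(3/7)e^(2x) + (3/7)e^(-5x)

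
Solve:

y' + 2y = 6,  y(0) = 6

General solution: y = 3 + Ce^(-2x)
Applying y(0) = 6: C = 6 - 3 = 3
Particular solution: y = 3 + 3e^(-2x)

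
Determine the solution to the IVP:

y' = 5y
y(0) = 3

General solution: y = Ce^(5x)
Applying IC y(0) = 3:
Particular solution: y = 3e^(5x)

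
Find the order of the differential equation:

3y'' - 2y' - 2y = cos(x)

The order is 2 (highest derivative is of order 2).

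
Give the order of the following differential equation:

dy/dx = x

The order is 1 (highest derivative is of order 1).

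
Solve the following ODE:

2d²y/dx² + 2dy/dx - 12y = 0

Characteristic equation: 2r² + 2r - 12 = 0
Divide by 2: r² + r - 6 = 0
Roots: r = 2, -3 (distinct real)
General solution: y = C₁e^(2x) + C₂e^(-3x)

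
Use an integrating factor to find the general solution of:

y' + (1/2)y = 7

Using integrating factor method:

General solution: y = 14 + Ce^(-x/2)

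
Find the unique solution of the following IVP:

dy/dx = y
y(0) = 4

General solution: y = Ce^x
Applying IC y(0) = 4:
Particular solution: y = 4e^x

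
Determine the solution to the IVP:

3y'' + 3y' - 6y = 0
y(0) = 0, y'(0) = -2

General solution: y = C₁e^x + C₂e^(-2x)
Applying ICs: C₁ = -2/3, C₂ = 2/3
Particular solution: y = -(2/3)e^x + (2/3)e^(-2x)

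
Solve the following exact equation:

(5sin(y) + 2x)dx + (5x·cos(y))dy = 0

Verify exactness: ∂M/∂y = ∂N/∂x ✓
Find F(x,y) such that ∂F/∂x = M, ∂F/∂y = N
Solution: 5x·sin(y) + x² = C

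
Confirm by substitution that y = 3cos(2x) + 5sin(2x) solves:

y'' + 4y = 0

Verification:
y'' = -12cos(2x) - 20sin(2x)
y'' + 4y = 0 ✓

Yes, it is a solution.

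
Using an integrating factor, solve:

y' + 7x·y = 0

Using integrating factor method:

General solution: y = Ce^(-7x^2/2)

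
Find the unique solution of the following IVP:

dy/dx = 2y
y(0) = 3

General solution: y = Ce^(2x)
Applying IC y(0) = 3:
Particular solution: y = 3e^(2x)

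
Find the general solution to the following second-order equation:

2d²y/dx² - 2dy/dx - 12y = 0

Characteristic equation: 2r² - 2r - 12 = 0
Divide by 2: r² - r - 6 = 0
Roots: r = 3, -2 (distinct real)
General solution: y = C₁e^(3x) + C₂e^(-2x)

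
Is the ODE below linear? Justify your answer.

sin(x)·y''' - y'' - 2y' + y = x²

Yes. Linear (y and its derivatives appear to the first power only, no products of y terms)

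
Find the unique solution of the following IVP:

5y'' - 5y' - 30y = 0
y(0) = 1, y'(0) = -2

General solution: y = C₁e^(3x) + C₂e^(-2x)
Applying ICs: C₁ = 0, C₂ = 1
Particular solution: y = e^(-2x)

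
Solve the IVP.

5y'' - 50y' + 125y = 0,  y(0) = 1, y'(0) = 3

General solution: y = (C₁ + C₂x)e^(5x)
Repeated root r = 5
Applying ICs: C₁ = 1, C₂ = -2
Particular solution: y = (1 - 2x)e^(5x)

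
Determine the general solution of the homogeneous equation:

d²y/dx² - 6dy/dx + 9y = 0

Characteristic equation: r² - 6r + 9 = 0
Factored: (r - 3)² = 0
Repeated root: r = 3
General solution: y = (C₁ + C₂x)e^(3x)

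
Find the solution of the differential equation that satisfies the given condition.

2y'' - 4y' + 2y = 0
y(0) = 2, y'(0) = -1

General solution: y = (C₁ + C₂x)e^x
Repeated root r = 1
Applying ICs: C₁ = 2, C₂ = -3
Particular solution: y = (2 - 3x)e^x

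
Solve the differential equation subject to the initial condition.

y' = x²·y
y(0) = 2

General solution: y = Ce^(x³/3)
Applying IC y(0) = 2:
Particular solution: y = 2e^(x³/3)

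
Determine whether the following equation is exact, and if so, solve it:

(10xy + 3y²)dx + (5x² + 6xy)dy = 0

Verify exactness: ∂M/∂y = ∂N/∂x ✓
Find F(x,y) such that ∂F/∂x = M, ∂F/∂y = N
Solution: 5x²y + 3xy² = C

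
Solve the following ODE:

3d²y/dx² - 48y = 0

Characteristic equation: 3r² - 48 = 0
Divide by 3: r² - 16 = 0
Roots: r = 4, -4 (distinct real)
General solution: y = C₁e^(4x) + C₂e^(-4x)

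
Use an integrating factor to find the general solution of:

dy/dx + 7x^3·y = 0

Using integrating factor method:

General solution: y = Ce^(-7x^4/4)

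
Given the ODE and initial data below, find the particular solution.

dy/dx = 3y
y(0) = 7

General solution: y = Ce^(3x)
Applying IC y(0) = 7:
Particular solution: y = 7e^(3x)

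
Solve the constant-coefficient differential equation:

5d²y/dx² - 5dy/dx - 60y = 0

Characteristic equation: 5r² - 5r - 60 = 0
Divide by 5: r² - r - 12 = 0
Roots: r = 4, -3 (distinct real)
General solution: y = C₁e^(4x) + C₂e^(-3x)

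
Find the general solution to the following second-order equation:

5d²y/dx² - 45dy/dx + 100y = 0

Characteristic equation: 5r² - 45r + 100 = 0
Divide by 5: r² - 9r + 20 = 0
Roots: r = 4, 5 (distinct real)
General solution: y = C₁e^(4x) + C₂e^(5x)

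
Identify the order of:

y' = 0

The order is 1 (highest derivative is of order 1).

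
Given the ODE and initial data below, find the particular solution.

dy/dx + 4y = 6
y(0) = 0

General solution: y = 3/2 + Ce^(-4x)
Applying y(0) = 0: C = 0 - 3/2 = -3/2
Particular solution: y = 3/2 - (3/2)e^(-4x)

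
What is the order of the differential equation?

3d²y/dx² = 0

The order is 2 (highest derivative is of order 2).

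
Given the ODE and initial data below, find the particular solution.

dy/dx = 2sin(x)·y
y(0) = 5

General solution: y = Ce^(-2cos(x))
Applying IC y(0) = 5:
Particular solution: y = 5e^(2(1-cos(x)))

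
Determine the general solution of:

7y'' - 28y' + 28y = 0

Characteristic equation: 7r² - 28r + 28 = 0
Divide by 7: r² - 4r + 4 = 0
Factored: (r - 2)² = 0
Repeated root: r = 2
General solution: y = (C₁ + C₂x)e^(2x)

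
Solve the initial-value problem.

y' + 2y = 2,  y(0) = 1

General solution: y = 1 + Ce^(-2x)
Applying y(0) = 1: C = 1 - 1 = 0
Particular solution: y = 1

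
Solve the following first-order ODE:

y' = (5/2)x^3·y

Separating variables and integrating:
ln|y| = 5x^4/8 + C

General solution: y = Ce^(5x^4/8)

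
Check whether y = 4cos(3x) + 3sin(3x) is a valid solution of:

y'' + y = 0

Verification:
y'' = -36cos(3x) - 27sin(3x)
y'' + y ≠ 0 (frequency mismatch: got 9 instead of 1)

No, it is not a solution.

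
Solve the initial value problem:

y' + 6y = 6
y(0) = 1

General solution: y = 1 + Ce^(-6x)
Applying y(0) = 1: C = 1 - 1 = 0
Particular solution: y = 1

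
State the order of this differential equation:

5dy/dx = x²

The order is 1 (highest derivative is of order 1).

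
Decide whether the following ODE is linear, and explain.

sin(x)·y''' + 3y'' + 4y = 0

Linear (y and its derivatives appear to the first power only, no products of y terms)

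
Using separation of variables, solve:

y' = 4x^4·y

Separating variables and integrating:
ln|y| = 4x^5/5 + C

General solution: y = Ce^(4x^5/5)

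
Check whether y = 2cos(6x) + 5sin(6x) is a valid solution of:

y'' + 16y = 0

Verification:
y'' = -72cos(6x) - 180sin(6x)
y'' + 16y ≠ 0 (frequency mismatch: got 36 instead of 16)

No, it is not a solution.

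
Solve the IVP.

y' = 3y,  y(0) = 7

General solution: y = Ce^(3x)
Applying IC y(0) = 7:
Particular solution: y = 7e^(3x)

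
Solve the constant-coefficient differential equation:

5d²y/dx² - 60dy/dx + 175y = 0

Characteristic equation: 5r² - 60r + 175 = 0
Divide by 5: r² - 12r + 35 = 0
Roots: r = 5, 7 (distinct real)
General solution: y = C₁e^(5x) + C₂e^(7x)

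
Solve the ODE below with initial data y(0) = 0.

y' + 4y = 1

General solution: y = 1/4 + Ce^(-4x)
Applying y(0) = 0: C = 0 - 1/4 = -1/4
Particular solution: y = 1/4 - (1/4)e^(-4x)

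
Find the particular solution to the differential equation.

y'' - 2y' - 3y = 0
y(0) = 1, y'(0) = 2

General solution: y = C₁e^(3x) + C₂e^(-x)
Applying ICs: C₁ = 3/4, C₂ = 1/4
Particular solution: y = (3/4)e^(3x) + (1/4)e^(-x)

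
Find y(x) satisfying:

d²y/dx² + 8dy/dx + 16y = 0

Characteristic equation: r² + 8r + 16 = 0
Factored: (r + 4)² = 0
Repeated root: r = -4
General solution: y = (C₁ + C₂x)e^(-4x)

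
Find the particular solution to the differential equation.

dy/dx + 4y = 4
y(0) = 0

General solution: y = 1 + Ce^(-4x)
Applying y(0) = 0: C = 0 - 1 = -1
Particular solution: y = 1 - e^(-4x)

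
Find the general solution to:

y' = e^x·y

Separating variables and integrating:
ln|y| = e^x + C

General solution: y = Ce^(e^x)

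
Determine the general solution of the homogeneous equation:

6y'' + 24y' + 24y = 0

Characteristic equation: 6r² + 24r + 24 = 0
Divide by 6: r² + 4r + 4 = 0
Factored: (r + 2)² = 0
Repeated root: r = -2
General solution: y = (C₁ + C₂x)e^(-2x)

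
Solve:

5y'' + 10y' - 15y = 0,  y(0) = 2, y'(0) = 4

General solution: y = C₁e^x + C₂e^(-3x)
Applying ICs: C₁ = 5/2, C₂ = -1/2
Particular solution: y = (5/2)e^x - (1/2)e^(-3x)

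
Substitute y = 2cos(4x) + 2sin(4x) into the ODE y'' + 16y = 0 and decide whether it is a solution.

Verification:
y'' = -32cos(4x) - 32sin(4x)
y'' + 16y = 0 ✓

Yes, it is a solution.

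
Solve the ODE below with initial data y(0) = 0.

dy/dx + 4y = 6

General solution: y = 3/2 + Ce^(-4x)
Applying y(0) = 0: C = 0 - 3/2 = -3/2
Particular solution: y = 3/2 - (3/2)e^(-4x)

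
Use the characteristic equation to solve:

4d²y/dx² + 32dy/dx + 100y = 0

Characteristic equation: 4r² + 32r + 100 = 0
Divide by 4: r² + 8r + 25 = 0
Roots: r = -4 ± 3i (complex conjugates)
General solution: y = e^(-4x)(C₁cos(3x) + C₂sin(3x))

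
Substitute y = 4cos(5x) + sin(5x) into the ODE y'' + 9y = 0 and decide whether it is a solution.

Verification:
y'' = -100cos(5x) - 25sin(5x)
y'' + 9y ≠ 0 (frequency mismatch: got 25 instead of 9)

No, it is not a solution.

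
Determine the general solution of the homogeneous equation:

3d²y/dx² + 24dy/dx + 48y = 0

Characteristic equation: 3r² + 24r + 48 = 0
Divide by 3: r² + 8r + 16 = 0
Factored: (r + 4)² = 0
Repeated root: r = -4
General solution: y = (C₁ + C₂x)e^(-4x)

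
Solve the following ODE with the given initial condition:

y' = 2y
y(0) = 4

General solution: y = Ce^(2x)
Applying IC y(0) = 4:
Particular solution: y = 4e^(2x)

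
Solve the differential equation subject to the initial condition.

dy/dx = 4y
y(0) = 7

General solution: y = Ce^(4x)
Applying IC y(0) = 7:
Particular solution: y = 7e^(4x)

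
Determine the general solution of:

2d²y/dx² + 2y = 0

Characteristic equation: 2r² + 2 = 0
Divide by 2: r² + 1 = 0
Roots: r = ±i (complex conjugates)
General solution: y = C₁cos(x) + C₂sin(x)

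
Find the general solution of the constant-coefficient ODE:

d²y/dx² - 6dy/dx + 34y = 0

Characteristic equation: r² - 6r + 34 = 0
Roots: r = 3 ± 5i (complex conjugates)
General solution: y = e^(3x)(C₁cos(5x) + C₂sin(5x))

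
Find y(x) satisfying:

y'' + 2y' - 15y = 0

Characteristic equation: r² + 2r - 15 = 0
Roots: r = 3, -5 (distinct real)
General solution: y = C₁e^(3x) + C₂e^(-5x)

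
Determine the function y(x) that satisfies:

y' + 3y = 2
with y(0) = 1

General solution: y = 2/3 + Ce^(-3x)
Applying y(0) = 1: C = 1 - 2/3 = 1/3
Particular solution: y = 2/3 + (1/3)e^(-3x)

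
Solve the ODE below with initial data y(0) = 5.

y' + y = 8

General solution: y = 8 + Ce^(-x)
Applying y(0) = 5: C = 5 - 8 = -3
Particular solution: y = 8 - 3e^(-x)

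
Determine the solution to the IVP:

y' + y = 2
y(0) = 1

General solution: y = 2 + Ce^(-x)
Applying y(0) = 1: C = 1 - 2 = -1
Particular solution: y = 2 - e^(-x)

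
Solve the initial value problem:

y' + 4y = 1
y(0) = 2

General solution: y = 1/4 + Ce^(-4x)
Applying y(0) = 2: C = 2 - 1/4 = 7/4
Particular solution: y = 1/4 + (7/4)e^(-4x)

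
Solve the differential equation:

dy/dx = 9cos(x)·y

Separating variables and integrating:
ln|y| = 9sin(x) + C

General solution: y = Ce^(9sin(x))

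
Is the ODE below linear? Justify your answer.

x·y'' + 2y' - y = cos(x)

Yes. Linear (y and its derivatives appear to the first power only, no products of y terms)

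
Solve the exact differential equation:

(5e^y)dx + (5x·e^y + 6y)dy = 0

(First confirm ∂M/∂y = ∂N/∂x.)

Verify exactness: ∂M/∂y = ∂N/∂x ✓
Find F(x,y) such that ∂F/∂x = M, ∂F/∂y = N
Solution: 5x·e^y + 3y² = C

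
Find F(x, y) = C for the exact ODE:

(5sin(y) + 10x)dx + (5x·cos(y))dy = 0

Verify exactness: ∂M/∂y = ∂N/∂x ✓
Find F(x,y) such that ∂F/∂x = M, ∂F/∂y = N
Solution: 5x·sin(y) + 5x² = C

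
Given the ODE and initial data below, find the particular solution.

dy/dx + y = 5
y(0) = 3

General solution: y = 5 + Ce^(-x)
Applying y(0) = 3: C = 3 - 5 = -2
Particular solution: y = 5 - 2e^(-x)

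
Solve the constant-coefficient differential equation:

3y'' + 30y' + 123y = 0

Characteristic equation: 3r² + 30r + 123 = 0
Divide by 3: r² + 10r + 41 = 0
Roots: r = -5 ± 4i (complex conjugates)
General solution: y = e^(-5x)(C₁cos(4x) + C₂sin(4x))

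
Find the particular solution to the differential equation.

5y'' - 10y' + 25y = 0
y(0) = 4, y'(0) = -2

General solution: y = e^x(C₁cos(2x) + C₂sin(2x))
Complex roots r = 1 ± 2i
Applying ICs: C₁ = 4, C₂ = -3
Particular solution: y = e^x(4cos(2x) - 3sin(2x))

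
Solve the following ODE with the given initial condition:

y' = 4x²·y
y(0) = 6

General solution: y = Ce^(4x³/3)
Applying IC y(0) = 6:
Particular solution: y = 6e^(4x³/3)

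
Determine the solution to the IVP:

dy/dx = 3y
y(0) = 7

General solution: y = Ce^(3x)
Applying IC y(0) = 7:
Particular solution: y = 7e^(3x)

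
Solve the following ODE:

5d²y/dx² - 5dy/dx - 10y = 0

Characteristic equation: 5r² - 5r - 10 = 0
Divide by 5: r² - r - 2 = 0
Roots: r = 2, -1 (distinct real)
General solution: y = C₁e^(2x) + C₂e^(-x)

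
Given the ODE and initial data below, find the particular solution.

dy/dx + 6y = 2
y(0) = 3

General solution: y = 1/3 + Ce^(-6x)
Applying y(0) = 3: C = 3 - 1/3 = 8/3
Particular solution: y = 1/3 + (8/3)e^(-6x)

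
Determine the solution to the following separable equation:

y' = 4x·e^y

Separating variables and integrating:
-e^(-y) = 2x² + C

General solution: y = -ln(C - 2x²)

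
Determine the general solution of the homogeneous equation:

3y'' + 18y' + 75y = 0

Characteristic equation: 3r² + 18r + 75 = 0
Divide by 3: r² + 6r + 25 = 0
Roots: r = -3 ± 4i (complex conjugates)
General solution: y = e^(-3x)(C₁cos(4x) + C₂sin(4x))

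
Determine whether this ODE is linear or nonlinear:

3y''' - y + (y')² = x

Nonlinear ((y')² term)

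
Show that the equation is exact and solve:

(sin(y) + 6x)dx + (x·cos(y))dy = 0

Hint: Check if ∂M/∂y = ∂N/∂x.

Verify exactness: ∂M/∂y = ∂N/∂x ✓
Find F(x,y) such that ∂F/∂x = M, ∂F/∂y = N
Solution: x·sin(y) + 3x² = C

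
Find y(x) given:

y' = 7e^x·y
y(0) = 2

General solution: y = Ce^(7e^x)
Applying IC y(0) = 2:
Particular solution: y = 2e^(7(e^x - 1))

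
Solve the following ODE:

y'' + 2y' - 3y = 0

Characteristic equation: r² + 2r - 3 = 0
Roots: r = 1, -3 (distinct real)
General solution: y = C₁e^x + C₂e^(-3x)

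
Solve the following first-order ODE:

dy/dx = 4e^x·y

Separating variables and integrating:
ln|y| = 4e^x + C

General solution: y = Ce^(4e^x)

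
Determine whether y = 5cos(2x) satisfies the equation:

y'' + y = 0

Verification:
y'' = -20cos(2x)
y'' + y ≠ 0 (frequency mismatch: got 4 instead of 1)

No, it is not a solution.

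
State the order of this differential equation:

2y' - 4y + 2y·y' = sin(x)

The order is 1 (highest derivative is of order 1).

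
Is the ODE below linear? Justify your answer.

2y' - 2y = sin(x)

Yes. Linear (y and its derivatives appear to the first power only, no products of y terms)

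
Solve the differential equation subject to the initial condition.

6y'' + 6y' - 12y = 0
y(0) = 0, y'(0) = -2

General solution: y = C₁e^x + C₂e^(-2x)
Applying ICs: C₁ = -2/3, C₂ = 2/3
Particular solution: y = -(2/3)e^x + (2/3)e^(-2x)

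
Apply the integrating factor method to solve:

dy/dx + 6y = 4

Using integrating factor method:

General solution: y = 2/3 + Ce^(-6x)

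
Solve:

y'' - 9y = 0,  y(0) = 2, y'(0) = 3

General solution: y = C₁e^(3x) + C₂e^(-3x)
Applying ICs: C₁ = 3/2, C₂ = 1/2
Particular solution: y = (3/2)e^(3x) + (1/2)e^(-3x)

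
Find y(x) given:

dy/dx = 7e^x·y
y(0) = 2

General solution: y = Ce^(7e^x)
Applying IC y(0) = 2:
Particular solution: y = 2e^(7(e^x - 1))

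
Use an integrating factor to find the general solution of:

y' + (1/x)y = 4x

Using integrating factor method:

General solution: y = (4/3)x^2 + C/x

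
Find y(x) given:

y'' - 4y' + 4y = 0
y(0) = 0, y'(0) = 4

General solution: y = (C₁ + C₂x)e^(2x)
Repeated root r = 2
Applying ICs: C₁ = 0, C₂ = 4
Particular solution: y = 4xe^(2x)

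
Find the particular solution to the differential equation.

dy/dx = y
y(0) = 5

General solution: y = Ce^x
Applying IC y(0) = 5:
Particular solution: y = 5e^x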